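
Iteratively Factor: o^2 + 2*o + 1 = (o + 1)*(o + 1)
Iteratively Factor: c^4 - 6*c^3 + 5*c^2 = (c)*(c^3 - 6*c^2 + 5*c) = c*(c - 5)*(c^2 - c) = c^2*(c - 5)*(c - 1)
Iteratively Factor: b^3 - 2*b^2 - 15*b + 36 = (b - 3)*(b^2 + b - 12) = (b - 3)^2*(b + 4)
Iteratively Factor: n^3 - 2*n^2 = (n)*(n^2 - 2*n) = n*(n - 2)*(n)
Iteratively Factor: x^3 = (x)*(x^2) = x^2*(x)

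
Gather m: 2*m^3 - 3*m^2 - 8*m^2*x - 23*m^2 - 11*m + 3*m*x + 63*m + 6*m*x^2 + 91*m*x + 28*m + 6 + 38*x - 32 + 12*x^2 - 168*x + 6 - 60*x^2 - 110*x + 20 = 2*m^3 + m^2*(-8*x - 26) + m*(6*x^2 + 94*x + 80) - 48*x^2 - 240*x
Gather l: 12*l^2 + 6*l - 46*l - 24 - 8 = 12*l^2 - 40*l - 32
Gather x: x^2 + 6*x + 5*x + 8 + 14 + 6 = x^2 + 11*x + 28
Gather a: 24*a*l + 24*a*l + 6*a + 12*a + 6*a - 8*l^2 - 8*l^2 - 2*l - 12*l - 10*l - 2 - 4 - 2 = a*(48*l + 24) - 16*l^2 - 24*l - 8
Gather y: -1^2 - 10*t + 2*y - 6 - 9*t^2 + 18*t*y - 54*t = -9*t^2 - 64*t + y*(18*t + 2) - 7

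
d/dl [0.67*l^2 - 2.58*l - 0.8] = 1.34*l - 2.58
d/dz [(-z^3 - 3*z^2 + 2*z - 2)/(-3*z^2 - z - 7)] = (3*z^4 + 2*z^3 + 30*z^2 + 30*z - 16)/(9*z^4 + 6*z^3 + 43*z^2 + 14*z + 49)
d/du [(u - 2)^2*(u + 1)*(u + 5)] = 4*u^3 + 6*u^2 - 30*u + 4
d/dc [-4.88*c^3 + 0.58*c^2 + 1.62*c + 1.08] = -14.64*c^2 + 1.16*c + 1.62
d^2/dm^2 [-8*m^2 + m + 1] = -16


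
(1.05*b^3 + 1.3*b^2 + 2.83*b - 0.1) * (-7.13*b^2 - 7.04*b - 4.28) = -7.4865*b^5 - 16.661*b^4 - 33.8239*b^3 - 24.7742*b^2 - 11.4084*b + 0.428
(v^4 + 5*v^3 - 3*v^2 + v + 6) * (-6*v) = -6*v^5 - 30*v^4 + 18*v^3 - 6*v^2 - 36*v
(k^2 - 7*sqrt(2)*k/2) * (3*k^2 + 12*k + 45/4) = 3*k^4 - 21*sqrt(2)*k^3/2 + 12*k^3 - 42*sqrt(2)*k^2 + 45*k^2/4 - 315*sqrt(2)*k/8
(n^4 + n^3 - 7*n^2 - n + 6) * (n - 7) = n^5 - 6*n^4 - 14*n^3 + 48*n^2 + 13*n - 42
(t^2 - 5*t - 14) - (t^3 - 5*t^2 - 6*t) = -t^3 + 6*t^2 + t - 14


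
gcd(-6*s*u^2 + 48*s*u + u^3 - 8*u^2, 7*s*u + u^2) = u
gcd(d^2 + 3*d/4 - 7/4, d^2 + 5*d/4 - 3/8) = 1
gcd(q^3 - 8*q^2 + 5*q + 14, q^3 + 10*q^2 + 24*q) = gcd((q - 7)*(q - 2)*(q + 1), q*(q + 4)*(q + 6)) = 1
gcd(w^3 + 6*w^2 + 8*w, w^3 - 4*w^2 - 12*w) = w^2 + 2*w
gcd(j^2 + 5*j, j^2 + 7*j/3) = j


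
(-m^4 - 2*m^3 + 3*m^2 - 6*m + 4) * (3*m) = -3*m^5 - 6*m^4 + 9*m^3 - 18*m^2 + 12*m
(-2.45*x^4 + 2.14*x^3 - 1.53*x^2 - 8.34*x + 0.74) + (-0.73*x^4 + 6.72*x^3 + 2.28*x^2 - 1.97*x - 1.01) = -3.18*x^4 + 8.86*x^3 + 0.75*x^2 - 10.31*x - 0.27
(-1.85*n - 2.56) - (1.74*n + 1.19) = -3.59*n - 3.75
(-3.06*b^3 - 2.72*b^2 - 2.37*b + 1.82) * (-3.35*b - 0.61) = 10.251*b^4 + 10.9786*b^3 + 9.5987*b^2 - 4.6513*b - 1.1102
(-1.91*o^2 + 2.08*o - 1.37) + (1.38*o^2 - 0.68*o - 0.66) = -0.53*o^2 + 1.4*o - 2.03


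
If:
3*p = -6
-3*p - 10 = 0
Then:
No Solution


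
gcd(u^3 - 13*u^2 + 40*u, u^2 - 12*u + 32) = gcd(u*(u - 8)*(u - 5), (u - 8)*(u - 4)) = u - 8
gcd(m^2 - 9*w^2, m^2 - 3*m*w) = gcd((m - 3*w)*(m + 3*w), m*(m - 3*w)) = -m + 3*w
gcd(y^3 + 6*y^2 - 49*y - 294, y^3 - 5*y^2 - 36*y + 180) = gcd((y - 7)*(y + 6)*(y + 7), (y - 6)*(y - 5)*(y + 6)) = y + 6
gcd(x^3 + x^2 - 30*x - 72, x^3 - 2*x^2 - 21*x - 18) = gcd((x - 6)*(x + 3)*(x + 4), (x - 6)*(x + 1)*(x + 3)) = x^2 - 3*x - 18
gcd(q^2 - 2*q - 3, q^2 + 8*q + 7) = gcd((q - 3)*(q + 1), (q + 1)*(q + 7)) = q + 1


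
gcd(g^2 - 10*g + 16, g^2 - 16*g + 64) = g - 8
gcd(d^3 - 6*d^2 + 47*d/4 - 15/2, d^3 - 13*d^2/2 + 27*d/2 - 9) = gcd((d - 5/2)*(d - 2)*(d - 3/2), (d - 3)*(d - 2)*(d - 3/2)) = d^2 - 7*d/2 + 3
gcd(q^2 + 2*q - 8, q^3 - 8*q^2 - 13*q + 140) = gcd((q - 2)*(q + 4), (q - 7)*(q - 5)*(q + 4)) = q + 4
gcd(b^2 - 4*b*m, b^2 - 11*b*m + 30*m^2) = 1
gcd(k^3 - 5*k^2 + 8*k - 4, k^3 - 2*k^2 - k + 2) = k^2 - 3*k + 2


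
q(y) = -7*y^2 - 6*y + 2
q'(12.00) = -174.00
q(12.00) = -1078.00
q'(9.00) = -132.00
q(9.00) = -619.00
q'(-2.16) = 24.24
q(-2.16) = -17.70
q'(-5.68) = 73.52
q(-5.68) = -189.76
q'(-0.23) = -2.78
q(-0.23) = 3.01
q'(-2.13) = 23.82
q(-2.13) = -16.98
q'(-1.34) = 12.76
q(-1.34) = -2.53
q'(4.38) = -67.32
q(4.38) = -158.57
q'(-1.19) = 10.66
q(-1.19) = -0.77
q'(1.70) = -29.80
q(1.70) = -28.43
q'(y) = -14*y - 6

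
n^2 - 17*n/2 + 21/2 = (n - 7)*(n - 3/2)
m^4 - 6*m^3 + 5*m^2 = m^2*(m - 5)*(m - 1)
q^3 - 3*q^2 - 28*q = q*(q - 7)*(q + 4)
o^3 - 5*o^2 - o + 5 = (o - 5)*(o - 1)*(o + 1)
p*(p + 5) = p^2 + 5*p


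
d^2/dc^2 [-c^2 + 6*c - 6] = -2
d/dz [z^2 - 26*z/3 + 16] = 2*z - 26/3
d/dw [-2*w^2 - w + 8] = -4*w - 1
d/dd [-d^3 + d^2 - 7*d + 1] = -3*d^2 + 2*d - 7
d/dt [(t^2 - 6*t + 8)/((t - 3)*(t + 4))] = (7*t^2 - 40*t + 64)/(t^4 + 2*t^3 - 23*t^2 - 24*t + 144)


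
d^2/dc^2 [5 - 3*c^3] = -18*c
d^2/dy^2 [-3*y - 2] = 0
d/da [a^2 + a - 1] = 2*a + 1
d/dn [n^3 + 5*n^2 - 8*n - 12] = 3*n^2 + 10*n - 8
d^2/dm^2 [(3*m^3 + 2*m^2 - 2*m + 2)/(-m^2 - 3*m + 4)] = 2*(-31*m^3 + 78*m^2 - 138*m - 34)/(m^6 + 9*m^5 + 15*m^4 - 45*m^3 - 60*m^2 + 144*m - 64)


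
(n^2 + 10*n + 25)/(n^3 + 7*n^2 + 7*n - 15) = (n + 5)/(n^2 + 2*n - 3)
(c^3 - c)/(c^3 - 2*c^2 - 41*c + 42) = c*(c + 1)/(c^2 - c - 42)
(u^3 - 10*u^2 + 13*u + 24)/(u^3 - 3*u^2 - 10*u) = (-u^3 + 10*u^2 - 13*u - 24)/(u*(-u^2 + 3*u + 10))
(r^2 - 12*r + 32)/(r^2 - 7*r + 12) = (r - 8)/(r - 3)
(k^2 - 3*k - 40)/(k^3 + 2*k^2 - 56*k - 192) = (k + 5)/(k^2 + 10*k + 24)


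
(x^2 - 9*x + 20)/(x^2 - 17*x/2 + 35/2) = 2*(x - 4)/(2*x - 7)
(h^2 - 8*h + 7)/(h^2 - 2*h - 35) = (h - 1)/(h + 5)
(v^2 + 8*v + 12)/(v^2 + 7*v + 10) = (v + 6)/(v + 5)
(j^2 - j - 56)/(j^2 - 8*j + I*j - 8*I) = (j + 7)/(j + I)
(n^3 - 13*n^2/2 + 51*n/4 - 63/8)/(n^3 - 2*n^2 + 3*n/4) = (4*n^2 - 20*n + 21)/(2*n*(2*n - 1))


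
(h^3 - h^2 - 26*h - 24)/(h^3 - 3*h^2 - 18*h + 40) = (h^2 - 5*h - 6)/(h^2 - 7*h + 10)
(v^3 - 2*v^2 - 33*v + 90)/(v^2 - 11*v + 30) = (v^2 + 3*v - 18)/(v - 6)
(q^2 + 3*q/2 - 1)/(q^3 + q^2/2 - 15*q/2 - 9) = (2*q - 1)/(2*q^2 - 3*q - 9)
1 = 1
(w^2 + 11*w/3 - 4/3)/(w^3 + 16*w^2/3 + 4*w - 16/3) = (3*w - 1)/(3*w^2 + 4*w - 4)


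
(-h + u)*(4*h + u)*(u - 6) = -4*h^2*u + 24*h^2 + 3*h*u^2 - 18*h*u + u^3 - 6*u^2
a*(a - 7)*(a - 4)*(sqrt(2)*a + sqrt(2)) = sqrt(2)*a^4 - 10*sqrt(2)*a^3 + 17*sqrt(2)*a^2 + 28*sqrt(2)*a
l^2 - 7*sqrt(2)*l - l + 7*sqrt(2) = (l - 1)*(l - 7*sqrt(2))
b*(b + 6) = b^2 + 6*b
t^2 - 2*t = t*(t - 2)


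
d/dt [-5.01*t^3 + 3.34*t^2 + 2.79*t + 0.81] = -15.03*t^2 + 6.68*t + 2.79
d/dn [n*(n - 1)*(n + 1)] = 3*n^2 - 1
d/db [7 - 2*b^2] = -4*b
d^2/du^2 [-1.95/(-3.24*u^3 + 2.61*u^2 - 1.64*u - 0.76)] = ((10.179 - 37.908*u)*(3.24*u^3 - 2.61*u^2 + 1.64*u + 0.76) + 1.95*(9.72*u^2 - 5.22*u + 1.64)*(19.44*u^2 - 10.44*u + 3.28))/(3.24*u^3 - 2.61*u^2 + 1.64*u + 0.76)^3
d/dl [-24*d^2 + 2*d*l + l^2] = 2*d + 2*l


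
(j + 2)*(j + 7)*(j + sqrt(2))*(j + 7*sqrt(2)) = j^4 + 9*j^3 + 8*sqrt(2)*j^3 + 28*j^2 + 72*sqrt(2)*j^2 + 126*j + 112*sqrt(2)*j + 196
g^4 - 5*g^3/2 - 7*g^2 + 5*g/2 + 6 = (g - 4)*(g - 1)*(g + 1)*(g + 3/2)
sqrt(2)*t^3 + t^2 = t^2*(sqrt(2)*t + 1)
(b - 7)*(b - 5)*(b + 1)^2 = b^4 - 10*b^3 + 12*b^2 + 58*b + 35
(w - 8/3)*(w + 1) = w^2 - 5*w/3 - 8/3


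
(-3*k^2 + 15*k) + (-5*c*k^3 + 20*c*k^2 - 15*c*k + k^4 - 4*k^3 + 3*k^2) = -5*c*k^3 + 20*c*k^2 - 15*c*k + k^4 - 4*k^3 + 15*k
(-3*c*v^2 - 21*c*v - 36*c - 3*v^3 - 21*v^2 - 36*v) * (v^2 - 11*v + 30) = -3*c*v^4 + 12*c*v^3 + 105*c*v^2 - 234*c*v - 1080*c - 3*v^5 + 12*v^4 + 105*v^3 - 234*v^2 - 1080*v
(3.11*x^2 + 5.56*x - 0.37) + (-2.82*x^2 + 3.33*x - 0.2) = 0.29*x^2 + 8.89*x - 0.57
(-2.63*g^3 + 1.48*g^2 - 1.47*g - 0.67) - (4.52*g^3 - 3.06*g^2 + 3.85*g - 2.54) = -7.15*g^3 + 4.54*g^2 - 5.32*g + 1.87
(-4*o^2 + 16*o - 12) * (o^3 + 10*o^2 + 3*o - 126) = -4*o^5 - 24*o^4 + 136*o^3 + 432*o^2 - 2052*o + 1512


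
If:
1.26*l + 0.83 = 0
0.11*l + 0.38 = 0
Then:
No Solution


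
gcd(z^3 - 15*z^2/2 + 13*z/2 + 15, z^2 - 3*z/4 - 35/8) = z - 5/2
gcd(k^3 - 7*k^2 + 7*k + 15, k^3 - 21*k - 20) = k^2 - 4*k - 5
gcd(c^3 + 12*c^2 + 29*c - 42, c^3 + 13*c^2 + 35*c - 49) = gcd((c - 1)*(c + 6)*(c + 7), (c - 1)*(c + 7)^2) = c^2 + 6*c - 7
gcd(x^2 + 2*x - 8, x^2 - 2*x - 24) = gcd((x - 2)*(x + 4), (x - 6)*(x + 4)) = x + 4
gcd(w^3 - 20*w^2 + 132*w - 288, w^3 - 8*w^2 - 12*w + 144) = w^2 - 12*w + 36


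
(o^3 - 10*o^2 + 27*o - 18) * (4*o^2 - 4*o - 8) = 4*o^5 - 44*o^4 + 140*o^3 - 100*o^2 - 144*o + 144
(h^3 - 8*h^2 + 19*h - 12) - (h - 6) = h^3 - 8*h^2 + 18*h - 6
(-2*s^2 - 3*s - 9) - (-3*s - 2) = -2*s^2 - 7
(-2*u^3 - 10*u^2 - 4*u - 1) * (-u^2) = 2*u^5 + 10*u^4 + 4*u^3 + u^2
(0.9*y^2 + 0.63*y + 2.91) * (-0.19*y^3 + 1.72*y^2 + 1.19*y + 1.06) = -0.171*y^5 + 1.4283*y^4 + 1.6017*y^3 + 6.7089*y^2 + 4.1307*y + 3.0846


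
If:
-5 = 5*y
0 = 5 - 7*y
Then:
No Solution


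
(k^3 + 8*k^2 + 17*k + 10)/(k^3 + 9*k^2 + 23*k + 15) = (k + 2)/(k + 3)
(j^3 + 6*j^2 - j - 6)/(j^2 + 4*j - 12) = (j^2 - 1)/(j - 2)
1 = 1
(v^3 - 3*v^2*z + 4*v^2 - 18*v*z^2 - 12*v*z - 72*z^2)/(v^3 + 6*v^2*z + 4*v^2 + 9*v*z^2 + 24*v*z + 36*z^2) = (v - 6*z)/(v + 3*z)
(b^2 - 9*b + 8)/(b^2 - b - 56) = (b - 1)/(b + 7)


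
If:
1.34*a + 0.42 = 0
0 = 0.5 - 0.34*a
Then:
No Solution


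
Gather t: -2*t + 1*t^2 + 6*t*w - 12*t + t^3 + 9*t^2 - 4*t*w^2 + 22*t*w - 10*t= t^3 + 10*t^2 + t*(-4*w^2 + 28*w - 24)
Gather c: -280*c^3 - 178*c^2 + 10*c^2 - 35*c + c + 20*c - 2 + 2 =-280*c^3 - 168*c^2 - 14*c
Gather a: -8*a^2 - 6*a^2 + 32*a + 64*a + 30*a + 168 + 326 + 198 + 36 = -14*a^2 + 126*a + 728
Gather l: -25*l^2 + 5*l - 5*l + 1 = 1 - 25*l^2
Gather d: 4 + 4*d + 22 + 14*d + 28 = 18*d + 54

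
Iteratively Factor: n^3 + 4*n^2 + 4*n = (n + 2)*(n^2 + 2*n) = (n + 2)^2*(n)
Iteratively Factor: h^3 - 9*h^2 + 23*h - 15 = (h - 1)*(h^2 - 8*h + 15) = (h - 5)*(h - 1)*(h - 3)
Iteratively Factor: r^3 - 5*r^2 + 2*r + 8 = (r - 2)*(r^2 - 3*r - 4) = (r - 4)*(r - 2)*(r + 1)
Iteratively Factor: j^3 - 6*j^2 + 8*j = (j - 4)*(j^2 - 2*j) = j*(j - 4)*(j - 2)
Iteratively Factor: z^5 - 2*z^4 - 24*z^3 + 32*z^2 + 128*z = (z + 4)*(z^4 - 6*z^3 + 32*z) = (z - 4)*(z + 4)*(z^3 - 2*z^2 - 8*z) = z*(z - 4)*(z + 4)*(z^2 - 2*z - 8) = z*(z - 4)*(z + 2)*(z + 4)*(z - 4)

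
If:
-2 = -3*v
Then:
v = 2/3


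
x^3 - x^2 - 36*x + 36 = (x - 6)*(x - 1)*(x + 6)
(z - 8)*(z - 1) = z^2 - 9*z + 8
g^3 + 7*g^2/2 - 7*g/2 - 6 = (g - 3/2)*(g + 1)*(g + 4)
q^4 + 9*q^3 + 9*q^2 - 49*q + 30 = (q - 1)^2*(q + 5)*(q + 6)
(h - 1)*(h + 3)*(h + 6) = h^3 + 8*h^2 + 9*h - 18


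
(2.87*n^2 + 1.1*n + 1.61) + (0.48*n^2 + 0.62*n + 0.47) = 3.35*n^2 + 1.72*n + 2.08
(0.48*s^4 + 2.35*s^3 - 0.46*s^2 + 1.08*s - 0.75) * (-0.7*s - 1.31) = -0.336*s^5 - 2.2738*s^4 - 2.7565*s^3 - 0.1534*s^2 - 0.8898*s + 0.9825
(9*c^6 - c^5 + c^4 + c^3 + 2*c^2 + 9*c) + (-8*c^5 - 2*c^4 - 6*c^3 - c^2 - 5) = 9*c^6 - 9*c^5 - c^4 - 5*c^3 + c^2 + 9*c - 5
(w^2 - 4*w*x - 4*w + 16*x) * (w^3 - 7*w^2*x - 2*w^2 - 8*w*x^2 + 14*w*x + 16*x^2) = w^5 - 11*w^4*x - 6*w^4 + 20*w^3*x^2 + 66*w^3*x + 8*w^3 + 32*w^2*x^3 - 120*w^2*x^2 - 88*w^2*x - 192*w*x^3 + 160*w*x^2 + 256*x^3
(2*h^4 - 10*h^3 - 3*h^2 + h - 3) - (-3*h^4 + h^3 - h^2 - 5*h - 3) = 5*h^4 - 11*h^3 - 2*h^2 + 6*h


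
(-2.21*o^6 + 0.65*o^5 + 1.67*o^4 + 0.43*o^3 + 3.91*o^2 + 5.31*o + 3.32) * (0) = 0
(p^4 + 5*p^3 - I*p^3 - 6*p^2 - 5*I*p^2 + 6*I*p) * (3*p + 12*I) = 3*p^5 + 15*p^4 + 9*I*p^4 - 6*p^3 + 45*I*p^3 + 60*p^2 - 54*I*p^2 - 72*p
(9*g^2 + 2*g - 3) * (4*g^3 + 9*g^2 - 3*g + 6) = 36*g^5 + 89*g^4 - 21*g^3 + 21*g^2 + 21*g - 18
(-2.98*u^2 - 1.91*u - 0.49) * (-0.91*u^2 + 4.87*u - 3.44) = 2.7118*u^4 - 12.7745*u^3 + 1.3954*u^2 + 4.1841*u + 1.6856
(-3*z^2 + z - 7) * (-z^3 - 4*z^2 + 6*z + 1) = 3*z^5 + 11*z^4 - 15*z^3 + 31*z^2 - 41*z - 7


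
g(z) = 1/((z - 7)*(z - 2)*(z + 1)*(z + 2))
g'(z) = -1/((z - 7)*(z - 2)*(z + 1)*(z + 2)^2) - 1/((z - 7)*(z - 2)*(z + 1)^2*(z + 2)) - 1/((z - 7)*(z - 2)^2*(z + 1)*(z + 2)) - 1/((z - 7)^2*(z - 2)*(z + 1)*(z + 2)) = 2*(-2*z^3 + 9*z^2 + 11*z - 12)/(z^8 - 12*z^7 + 14*z^6 + 180*z^5 - 111*z^4 - 864*z^3 - 40*z^2 + 1344*z + 784)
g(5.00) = -0.00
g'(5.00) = 0.00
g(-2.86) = 0.01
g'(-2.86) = 0.03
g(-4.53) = 0.00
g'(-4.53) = 0.00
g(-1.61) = -0.14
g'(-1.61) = 0.07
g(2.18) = -0.09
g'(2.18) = 0.51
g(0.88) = 0.03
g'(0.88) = 0.00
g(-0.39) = 0.06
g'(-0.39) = -0.10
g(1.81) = 0.09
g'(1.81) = 0.46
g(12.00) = 0.00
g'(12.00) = 0.00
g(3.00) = -0.01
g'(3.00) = 0.02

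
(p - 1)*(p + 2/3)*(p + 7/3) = p^3 + 2*p^2 - 13*p/9 - 14/9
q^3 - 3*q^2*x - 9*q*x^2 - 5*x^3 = (q - 5*x)*(q + x)^2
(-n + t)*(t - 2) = -n*t + 2*n + t^2 - 2*t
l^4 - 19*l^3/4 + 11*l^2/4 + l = l*(l - 4)*(l - 1)*(l + 1/4)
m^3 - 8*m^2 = m^2*(m - 8)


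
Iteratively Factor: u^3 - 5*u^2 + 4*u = (u - 4)*(u^2 - u) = (u - 4)*(u - 1)*(u)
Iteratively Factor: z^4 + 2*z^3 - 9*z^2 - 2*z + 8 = (z + 4)*(z^3 - 2*z^2 - z + 2) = (z - 1)*(z + 4)*(z^2 - z - 2) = (z - 1)*(z + 1)*(z + 4)*(z - 2)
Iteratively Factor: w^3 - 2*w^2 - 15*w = (w - 5)*(w^2 + 3*w) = (w - 5)*(w + 3)*(w)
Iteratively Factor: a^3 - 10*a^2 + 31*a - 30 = (a - 5)*(a^2 - 5*a + 6) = (a - 5)*(a - 3)*(a - 2)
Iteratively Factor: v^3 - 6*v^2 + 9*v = (v - 3)*(v^2 - 3*v) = v*(v - 3)*(v - 3)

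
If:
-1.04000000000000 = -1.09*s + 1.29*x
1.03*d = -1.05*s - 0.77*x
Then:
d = -1.95403936937739*x - 0.972655206199341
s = 1.18348623853211*x + 0.954128440366973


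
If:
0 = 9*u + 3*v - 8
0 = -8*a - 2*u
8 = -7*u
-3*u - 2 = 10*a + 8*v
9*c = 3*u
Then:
No Solution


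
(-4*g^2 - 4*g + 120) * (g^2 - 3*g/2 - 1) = -4*g^4 + 2*g^3 + 130*g^2 - 176*g - 120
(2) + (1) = 3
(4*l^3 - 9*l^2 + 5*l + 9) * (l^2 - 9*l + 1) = 4*l^5 - 45*l^4 + 90*l^3 - 45*l^2 - 76*l + 9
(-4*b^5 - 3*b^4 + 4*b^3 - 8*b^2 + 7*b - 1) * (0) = 0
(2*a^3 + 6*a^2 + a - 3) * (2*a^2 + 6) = 4*a^5 + 12*a^4 + 14*a^3 + 30*a^2 + 6*a - 18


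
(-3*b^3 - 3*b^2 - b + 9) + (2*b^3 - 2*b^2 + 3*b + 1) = -b^3 - 5*b^2 + 2*b + 10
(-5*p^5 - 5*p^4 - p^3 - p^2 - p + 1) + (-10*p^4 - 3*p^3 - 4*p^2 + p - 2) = -5*p^5 - 15*p^4 - 4*p^3 - 5*p^2 - 1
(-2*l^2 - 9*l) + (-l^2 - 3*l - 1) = -3*l^2 - 12*l - 1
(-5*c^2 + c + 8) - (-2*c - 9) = -5*c^2 + 3*c + 17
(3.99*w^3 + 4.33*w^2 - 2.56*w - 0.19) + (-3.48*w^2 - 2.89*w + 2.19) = 3.99*w^3 + 0.85*w^2 - 5.45*w + 2.0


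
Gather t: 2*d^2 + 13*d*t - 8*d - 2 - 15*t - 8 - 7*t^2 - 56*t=2*d^2 - 8*d - 7*t^2 + t*(13*d - 71) - 10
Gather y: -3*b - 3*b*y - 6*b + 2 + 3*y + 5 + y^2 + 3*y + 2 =-9*b + y^2 + y*(6 - 3*b) + 9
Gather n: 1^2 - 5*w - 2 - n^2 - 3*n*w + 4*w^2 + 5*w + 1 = -n^2 - 3*n*w + 4*w^2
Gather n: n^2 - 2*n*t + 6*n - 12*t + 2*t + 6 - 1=n^2 + n*(6 - 2*t) - 10*t + 5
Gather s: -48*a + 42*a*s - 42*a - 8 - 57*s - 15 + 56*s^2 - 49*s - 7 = -90*a + 56*s^2 + s*(42*a - 106) - 30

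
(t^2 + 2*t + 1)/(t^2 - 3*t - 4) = (t + 1)/(t - 4)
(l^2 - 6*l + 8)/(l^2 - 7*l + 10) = (l - 4)/(l - 5)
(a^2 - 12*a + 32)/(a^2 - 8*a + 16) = (a - 8)/(a - 4)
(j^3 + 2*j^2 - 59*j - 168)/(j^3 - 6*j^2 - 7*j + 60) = (j^2 - j - 56)/(j^2 - 9*j + 20)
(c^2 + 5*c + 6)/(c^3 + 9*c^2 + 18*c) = (c + 2)/(c*(c + 6))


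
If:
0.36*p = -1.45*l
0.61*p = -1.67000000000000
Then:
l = 0.68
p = -2.74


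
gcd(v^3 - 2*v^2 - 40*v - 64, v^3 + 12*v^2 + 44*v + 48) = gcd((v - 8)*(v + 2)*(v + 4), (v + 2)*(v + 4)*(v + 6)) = v^2 + 6*v + 8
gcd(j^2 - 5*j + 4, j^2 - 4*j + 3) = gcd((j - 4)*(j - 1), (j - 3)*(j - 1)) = j - 1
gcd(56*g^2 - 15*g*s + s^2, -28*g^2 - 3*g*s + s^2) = -7*g + s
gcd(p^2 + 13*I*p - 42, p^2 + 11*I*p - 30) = p + 6*I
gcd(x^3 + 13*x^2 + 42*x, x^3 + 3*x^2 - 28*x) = x^2 + 7*x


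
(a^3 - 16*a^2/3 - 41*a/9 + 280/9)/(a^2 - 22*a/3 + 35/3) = (9*a^2 - 3*a - 56)/(3*(3*a - 7))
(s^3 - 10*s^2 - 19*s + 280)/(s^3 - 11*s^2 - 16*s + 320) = (s - 7)/(s - 8)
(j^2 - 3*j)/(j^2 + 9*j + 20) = j*(j - 3)/(j^2 + 9*j + 20)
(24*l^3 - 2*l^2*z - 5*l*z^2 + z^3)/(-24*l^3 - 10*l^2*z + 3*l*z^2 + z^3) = (-4*l + z)/(4*l + z)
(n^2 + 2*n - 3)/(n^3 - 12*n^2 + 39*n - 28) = (n + 3)/(n^2 - 11*n + 28)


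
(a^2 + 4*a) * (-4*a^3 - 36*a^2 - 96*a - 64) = -4*a^5 - 52*a^4 - 240*a^3 - 448*a^2 - 256*a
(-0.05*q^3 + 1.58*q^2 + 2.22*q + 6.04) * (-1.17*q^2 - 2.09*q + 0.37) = 0.0585*q^5 - 1.7441*q^4 - 5.9181*q^3 - 11.122*q^2 - 11.8022*q + 2.2348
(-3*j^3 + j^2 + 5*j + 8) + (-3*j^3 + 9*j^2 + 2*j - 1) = -6*j^3 + 10*j^2 + 7*j + 7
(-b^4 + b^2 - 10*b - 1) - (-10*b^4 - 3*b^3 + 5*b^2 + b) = 9*b^4 + 3*b^3 - 4*b^2 - 11*b - 1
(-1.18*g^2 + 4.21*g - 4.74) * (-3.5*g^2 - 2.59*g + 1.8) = 4.13*g^4 - 11.6788*g^3 + 3.5621*g^2 + 19.8546*g - 8.532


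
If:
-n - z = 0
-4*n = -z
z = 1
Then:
No Solution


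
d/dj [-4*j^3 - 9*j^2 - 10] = 6*j*(-2*j - 3)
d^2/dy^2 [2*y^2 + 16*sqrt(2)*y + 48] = 4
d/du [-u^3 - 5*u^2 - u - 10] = -3*u^2 - 10*u - 1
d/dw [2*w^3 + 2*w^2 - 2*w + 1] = 6*w^2 + 4*w - 2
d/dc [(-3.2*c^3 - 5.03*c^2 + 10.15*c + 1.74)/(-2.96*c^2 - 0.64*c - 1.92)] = (9.472*c^4 + 4.096*c^3 + 51.6952*c^2 + 29.616*c - 18.3744)/(8.7616*c^4 + 3.7888*c^3 + 11.776*c^2 + 2.4576*c + 3.6864)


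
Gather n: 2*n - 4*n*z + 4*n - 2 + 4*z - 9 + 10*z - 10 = n*(6 - 4*z) + 14*z - 21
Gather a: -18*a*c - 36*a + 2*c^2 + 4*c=a*(-18*c - 36) + 2*c^2 + 4*c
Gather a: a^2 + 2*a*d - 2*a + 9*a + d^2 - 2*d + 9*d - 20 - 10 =a^2 + a*(2*d + 7) + d^2 + 7*d - 30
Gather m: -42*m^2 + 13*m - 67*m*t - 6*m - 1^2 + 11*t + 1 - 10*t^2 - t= -42*m^2 + m*(7 - 67*t) - 10*t^2 + 10*t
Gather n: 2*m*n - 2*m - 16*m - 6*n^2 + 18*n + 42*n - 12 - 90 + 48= -18*m - 6*n^2 + n*(2*m + 60) - 54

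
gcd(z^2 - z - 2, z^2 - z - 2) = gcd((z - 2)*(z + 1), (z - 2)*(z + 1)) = z^2 - z - 2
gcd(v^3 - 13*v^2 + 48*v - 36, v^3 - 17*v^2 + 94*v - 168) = v - 6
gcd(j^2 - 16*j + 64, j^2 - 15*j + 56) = j - 8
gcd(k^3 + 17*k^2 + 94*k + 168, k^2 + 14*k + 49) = k + 7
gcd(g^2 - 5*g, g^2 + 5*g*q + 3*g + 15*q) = 1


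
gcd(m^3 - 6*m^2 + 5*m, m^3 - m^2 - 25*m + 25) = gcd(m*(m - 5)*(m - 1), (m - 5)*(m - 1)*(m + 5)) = m^2 - 6*m + 5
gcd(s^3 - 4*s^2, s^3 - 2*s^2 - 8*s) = s^2 - 4*s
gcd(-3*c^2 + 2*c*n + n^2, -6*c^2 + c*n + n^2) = 3*c + n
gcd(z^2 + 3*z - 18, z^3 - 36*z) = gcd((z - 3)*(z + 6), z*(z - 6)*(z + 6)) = z + 6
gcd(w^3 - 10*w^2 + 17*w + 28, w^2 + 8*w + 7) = w + 1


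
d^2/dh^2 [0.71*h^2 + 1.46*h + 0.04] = 1.42000000000000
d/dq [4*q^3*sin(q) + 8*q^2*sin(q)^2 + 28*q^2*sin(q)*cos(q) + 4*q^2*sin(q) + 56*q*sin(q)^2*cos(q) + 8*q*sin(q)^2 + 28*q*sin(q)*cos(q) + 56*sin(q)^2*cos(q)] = 4*q^3*cos(q) + 12*q^2*sin(q) + 8*q^2*sin(2*q) + 4*q^2*cos(q) + 28*q^2*cos(2*q) - 6*q*sin(q) + 36*q*sin(2*q) + 42*q*sin(3*q) + 20*q*cos(2*q) + 8*q + 14*sin(2*q) + 42*sin(3*q) - 4*cos(2*q) - 14*cos(3*q) + 14*sqrt(2)*cos(q + pi/4) + 4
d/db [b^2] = 2*b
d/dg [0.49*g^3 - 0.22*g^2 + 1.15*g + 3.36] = 1.47*g^2 - 0.44*g + 1.15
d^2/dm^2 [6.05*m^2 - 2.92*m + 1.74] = 12.1000000000000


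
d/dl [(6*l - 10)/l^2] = 2*(10 - 3*l)/l^3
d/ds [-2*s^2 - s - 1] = -4*s - 1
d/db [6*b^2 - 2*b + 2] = 12*b - 2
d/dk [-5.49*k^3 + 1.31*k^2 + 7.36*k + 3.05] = -16.47*k^2 + 2.62*k + 7.36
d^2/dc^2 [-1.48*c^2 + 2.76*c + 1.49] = -2.96000000000000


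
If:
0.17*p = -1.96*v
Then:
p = -11.5294117647059*v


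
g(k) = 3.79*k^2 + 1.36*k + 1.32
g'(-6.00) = -44.12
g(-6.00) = 129.60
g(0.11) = 1.52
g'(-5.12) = -37.45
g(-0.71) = 2.26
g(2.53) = 29.02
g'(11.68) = 89.89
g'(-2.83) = -20.09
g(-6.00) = 129.60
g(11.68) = 534.25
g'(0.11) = 2.19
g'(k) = 7.58*k + 1.36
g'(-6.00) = -44.12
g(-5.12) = 93.71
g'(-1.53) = -10.24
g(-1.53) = 8.11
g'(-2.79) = -19.79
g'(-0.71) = -4.02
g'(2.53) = 20.54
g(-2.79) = 27.03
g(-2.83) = 27.82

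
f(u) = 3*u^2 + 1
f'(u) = 6*u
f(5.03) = 76.90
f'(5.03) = 30.18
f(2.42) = 18.57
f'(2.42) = 14.52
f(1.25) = 5.69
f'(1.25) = 7.50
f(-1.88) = 11.60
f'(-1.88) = -11.28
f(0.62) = 2.15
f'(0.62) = 3.72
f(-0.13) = 1.05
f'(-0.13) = -0.78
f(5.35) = 86.87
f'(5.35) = 32.10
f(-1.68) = 9.47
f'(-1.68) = -10.08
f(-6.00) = 109.00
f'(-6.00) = -36.00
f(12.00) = 433.00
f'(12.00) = 72.00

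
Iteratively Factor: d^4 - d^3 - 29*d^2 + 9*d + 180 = (d + 3)*(d^3 - 4*d^2 - 17*d + 60) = (d - 5)*(d + 3)*(d^2 + d - 12) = (d - 5)*(d + 3)*(d + 4)*(d - 3)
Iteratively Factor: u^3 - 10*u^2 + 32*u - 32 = (u - 2)*(u^2 - 8*u + 16) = (u - 4)*(u - 2)*(u - 4)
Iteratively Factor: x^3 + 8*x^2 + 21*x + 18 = (x + 2)*(x^2 + 6*x + 9) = (x + 2)*(x + 3)*(x + 3)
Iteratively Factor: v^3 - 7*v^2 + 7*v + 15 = (v - 3)*(v^2 - 4*v - 5) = (v - 5)*(v - 3)*(v + 1)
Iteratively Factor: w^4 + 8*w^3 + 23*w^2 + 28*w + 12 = (w + 2)*(w^3 + 6*w^2 + 11*w + 6) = (w + 2)^2*(w^2 + 4*w + 3) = (w + 2)^2*(w + 3)*(w + 1)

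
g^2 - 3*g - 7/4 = (g - 7/2)*(g + 1/2)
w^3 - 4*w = w*(w - 2)*(w + 2)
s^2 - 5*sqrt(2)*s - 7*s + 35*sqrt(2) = (s - 7)*(s - 5*sqrt(2))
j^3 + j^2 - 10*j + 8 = (j - 2)*(j - 1)*(j + 4)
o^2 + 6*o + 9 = (o + 3)^2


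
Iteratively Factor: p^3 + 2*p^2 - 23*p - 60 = (p - 5)*(p^2 + 7*p + 12) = (p - 5)*(p + 3)*(p + 4)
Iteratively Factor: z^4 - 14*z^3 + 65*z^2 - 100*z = (z - 4)*(z^3 - 10*z^2 + 25*z) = z*(z - 4)*(z^2 - 10*z + 25) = z*(z - 5)*(z - 4)*(z - 5)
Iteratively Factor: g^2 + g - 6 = (g - 2)*(g + 3)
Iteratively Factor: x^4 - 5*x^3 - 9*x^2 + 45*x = (x - 5)*(x^3 - 9*x) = (x - 5)*(x - 3)*(x^2 + 3*x) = x*(x - 5)*(x - 3)*(x + 3)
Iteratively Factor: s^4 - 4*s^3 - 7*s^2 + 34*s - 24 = (s - 4)*(s^3 - 7*s + 6) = (s - 4)*(s + 3)*(s^2 - 3*s + 2) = (s - 4)*(s - 2)*(s + 3)*(s - 1)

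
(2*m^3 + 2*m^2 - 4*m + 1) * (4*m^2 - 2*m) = 8*m^5 + 4*m^4 - 20*m^3 + 12*m^2 - 2*m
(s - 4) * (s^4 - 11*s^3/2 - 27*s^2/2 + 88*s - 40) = s^5 - 19*s^4/2 + 17*s^3/2 + 142*s^2 - 392*s + 160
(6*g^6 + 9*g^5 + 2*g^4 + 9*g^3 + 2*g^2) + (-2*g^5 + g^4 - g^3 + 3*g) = 6*g^6 + 7*g^5 + 3*g^4 + 8*g^3 + 2*g^2 + 3*g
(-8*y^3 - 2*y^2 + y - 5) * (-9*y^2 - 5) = 72*y^5 + 18*y^4 + 31*y^3 + 55*y^2 - 5*y + 25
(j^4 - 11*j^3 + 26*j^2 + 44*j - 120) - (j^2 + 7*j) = j^4 - 11*j^3 + 25*j^2 + 37*j - 120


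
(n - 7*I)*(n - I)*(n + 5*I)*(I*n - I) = I*n^4 + 3*n^3 - I*n^3 - 3*n^2 + 33*I*n^2 + 35*n - 33*I*n - 35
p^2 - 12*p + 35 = (p - 7)*(p - 5)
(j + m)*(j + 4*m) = j^2 + 5*j*m + 4*m^2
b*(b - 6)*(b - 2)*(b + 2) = b^4 - 6*b^3 - 4*b^2 + 24*b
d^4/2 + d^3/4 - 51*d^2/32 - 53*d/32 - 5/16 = (d/2 + 1/2)*(d - 2)*(d + 1/4)*(d + 5/4)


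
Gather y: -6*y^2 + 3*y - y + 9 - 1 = -6*y^2 + 2*y + 8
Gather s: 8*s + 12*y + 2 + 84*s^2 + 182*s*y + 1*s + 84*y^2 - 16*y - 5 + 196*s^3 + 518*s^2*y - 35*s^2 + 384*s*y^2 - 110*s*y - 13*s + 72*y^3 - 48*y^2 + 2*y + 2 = 196*s^3 + s^2*(518*y + 49) + s*(384*y^2 + 72*y - 4) + 72*y^3 + 36*y^2 - 2*y - 1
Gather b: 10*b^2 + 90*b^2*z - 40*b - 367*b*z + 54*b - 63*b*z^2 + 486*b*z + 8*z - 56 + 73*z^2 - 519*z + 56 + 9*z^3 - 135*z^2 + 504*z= b^2*(90*z + 10) + b*(-63*z^2 + 119*z + 14) + 9*z^3 - 62*z^2 - 7*z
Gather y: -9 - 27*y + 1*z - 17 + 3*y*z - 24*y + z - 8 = y*(3*z - 51) + 2*z - 34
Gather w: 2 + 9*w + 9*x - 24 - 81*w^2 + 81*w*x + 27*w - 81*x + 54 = -81*w^2 + w*(81*x + 36) - 72*x + 32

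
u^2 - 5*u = u*(u - 5)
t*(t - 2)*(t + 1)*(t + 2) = t^4 + t^3 - 4*t^2 - 4*t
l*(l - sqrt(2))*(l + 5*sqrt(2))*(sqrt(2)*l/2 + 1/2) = sqrt(2)*l^4/2 + 9*l^3/2 - 3*sqrt(2)*l^2 - 5*l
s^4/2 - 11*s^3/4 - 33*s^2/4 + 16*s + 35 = (s/2 + 1)*(s - 7)*(s - 5/2)*(s + 2)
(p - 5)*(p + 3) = p^2 - 2*p - 15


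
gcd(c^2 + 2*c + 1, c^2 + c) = c + 1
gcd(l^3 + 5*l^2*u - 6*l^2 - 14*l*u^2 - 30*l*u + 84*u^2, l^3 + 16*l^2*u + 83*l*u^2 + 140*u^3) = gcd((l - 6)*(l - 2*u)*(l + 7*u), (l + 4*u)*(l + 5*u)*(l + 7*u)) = l + 7*u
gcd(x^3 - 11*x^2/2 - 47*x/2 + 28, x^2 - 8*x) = x - 8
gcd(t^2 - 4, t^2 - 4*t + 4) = t - 2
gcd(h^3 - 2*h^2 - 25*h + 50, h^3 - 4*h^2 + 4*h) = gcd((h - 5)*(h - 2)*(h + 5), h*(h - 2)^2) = h - 2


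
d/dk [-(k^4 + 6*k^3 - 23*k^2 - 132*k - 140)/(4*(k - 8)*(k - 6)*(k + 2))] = (-k^4 + 28*k^3 - 119*k^2 - 524*k + 2468)/(4*(k^4 - 28*k^3 + 292*k^2 - 1344*k + 2304))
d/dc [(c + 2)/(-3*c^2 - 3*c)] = (c^2 + 4*c + 2)/(3*c^2*(c^2 + 2*c + 1))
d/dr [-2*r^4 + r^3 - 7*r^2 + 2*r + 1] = -8*r^3 + 3*r^2 - 14*r + 2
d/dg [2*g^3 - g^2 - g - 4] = 6*g^2 - 2*g - 1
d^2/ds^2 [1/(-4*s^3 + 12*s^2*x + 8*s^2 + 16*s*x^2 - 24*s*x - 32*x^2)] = ((3*s - 3*x - 2)*(s^3 - 3*s^2*x - 2*s^2 - 4*s*x^2 + 6*s*x + 8*x^2) - (-3*s^2 + 6*s*x + 4*s + 4*x^2 - 6*x)^2)/(2*(s^3 - 3*s^2*x - 2*s^2 - 4*s*x^2 + 6*s*x + 8*x^2)^3)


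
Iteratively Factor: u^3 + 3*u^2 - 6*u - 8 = (u + 4)*(u^2 - u - 2) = (u + 1)*(u + 4)*(u - 2)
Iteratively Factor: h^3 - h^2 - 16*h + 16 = (h - 1)*(h^2 - 16) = (h - 1)*(h + 4)*(h - 4)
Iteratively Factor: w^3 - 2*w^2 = (w - 2)*(w^2) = w*(w - 2)*(w)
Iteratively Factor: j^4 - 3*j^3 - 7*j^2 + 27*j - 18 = (j + 3)*(j^3 - 6*j^2 + 11*j - 6) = (j - 3)*(j + 3)*(j^2 - 3*j + 2) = (j - 3)*(j - 1)*(j + 3)*(j - 2)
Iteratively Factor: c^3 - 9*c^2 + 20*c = (c - 4)*(c^2 - 5*c) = (c - 5)*(c - 4)*(c)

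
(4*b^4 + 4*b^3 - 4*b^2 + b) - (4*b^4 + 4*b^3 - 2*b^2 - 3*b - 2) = -2*b^2 + 4*b + 2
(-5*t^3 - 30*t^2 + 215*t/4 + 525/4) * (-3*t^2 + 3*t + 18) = 15*t^5 + 75*t^4 - 1365*t^3/4 - 1545*t^2/2 + 5445*t/4 + 4725/2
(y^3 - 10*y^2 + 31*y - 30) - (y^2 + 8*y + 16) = y^3 - 11*y^2 + 23*y - 46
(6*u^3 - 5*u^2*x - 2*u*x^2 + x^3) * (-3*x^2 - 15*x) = -18*u^3*x^2 - 90*u^3*x + 15*u^2*x^3 + 75*u^2*x^2 + 6*u*x^4 + 30*u*x^3 - 3*x^5 - 15*x^4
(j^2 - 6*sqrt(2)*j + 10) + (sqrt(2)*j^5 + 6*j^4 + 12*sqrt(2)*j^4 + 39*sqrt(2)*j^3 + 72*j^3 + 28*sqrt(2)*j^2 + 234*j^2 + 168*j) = sqrt(2)*j^5 + 6*j^4 + 12*sqrt(2)*j^4 + 39*sqrt(2)*j^3 + 72*j^3 + 28*sqrt(2)*j^2 + 235*j^2 - 6*sqrt(2)*j + 168*j + 10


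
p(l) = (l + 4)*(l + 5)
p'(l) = 2*l + 9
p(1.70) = 38.19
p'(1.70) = 12.40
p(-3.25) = 1.31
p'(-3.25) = 2.50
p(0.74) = 27.21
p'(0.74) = 10.48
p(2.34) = 46.54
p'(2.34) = 13.68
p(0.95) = 29.45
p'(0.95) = 10.90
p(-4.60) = -0.24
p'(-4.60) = -0.20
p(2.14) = 43.84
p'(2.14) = 13.28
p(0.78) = 27.63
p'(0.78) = 10.56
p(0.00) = 20.00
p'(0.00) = 9.00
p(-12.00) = 56.00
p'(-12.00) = -15.00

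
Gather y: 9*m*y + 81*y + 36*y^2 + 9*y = 36*y^2 + y*(9*m + 90)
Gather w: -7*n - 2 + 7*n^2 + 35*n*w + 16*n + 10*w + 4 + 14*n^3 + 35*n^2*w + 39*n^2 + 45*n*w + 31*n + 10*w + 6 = 14*n^3 + 46*n^2 + 40*n + w*(35*n^2 + 80*n + 20) + 8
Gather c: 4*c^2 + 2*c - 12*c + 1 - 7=4*c^2 - 10*c - 6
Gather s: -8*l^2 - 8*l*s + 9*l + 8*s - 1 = -8*l^2 + 9*l + s*(8 - 8*l) - 1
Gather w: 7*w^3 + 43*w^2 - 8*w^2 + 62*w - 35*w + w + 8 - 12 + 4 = 7*w^3 + 35*w^2 + 28*w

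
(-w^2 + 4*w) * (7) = -7*w^2 + 28*w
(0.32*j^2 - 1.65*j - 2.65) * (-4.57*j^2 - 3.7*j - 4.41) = -1.4624*j^4 + 6.3565*j^3 + 16.8043*j^2 + 17.0815*j + 11.6865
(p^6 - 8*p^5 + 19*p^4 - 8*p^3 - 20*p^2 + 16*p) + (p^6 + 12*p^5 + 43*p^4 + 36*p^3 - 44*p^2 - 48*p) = 2*p^6 + 4*p^5 + 62*p^4 + 28*p^3 - 64*p^2 - 32*p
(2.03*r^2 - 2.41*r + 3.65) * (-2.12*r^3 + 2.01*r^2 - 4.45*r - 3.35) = -4.3036*r^5 + 9.1895*r^4 - 21.6156*r^3 + 11.2605*r^2 - 8.169*r - 12.2275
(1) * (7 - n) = 7 - n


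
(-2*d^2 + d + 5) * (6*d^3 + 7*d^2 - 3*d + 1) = -12*d^5 - 8*d^4 + 43*d^3 + 30*d^2 - 14*d + 5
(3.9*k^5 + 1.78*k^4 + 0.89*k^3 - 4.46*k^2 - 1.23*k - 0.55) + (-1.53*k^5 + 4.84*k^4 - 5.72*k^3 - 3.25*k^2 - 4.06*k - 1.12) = 2.37*k^5 + 6.62*k^4 - 4.83*k^3 - 7.71*k^2 - 5.29*k - 1.67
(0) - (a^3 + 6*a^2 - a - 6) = -a^3 - 6*a^2 + a + 6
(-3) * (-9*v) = 27*v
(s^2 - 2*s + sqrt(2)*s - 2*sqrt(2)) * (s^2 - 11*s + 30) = s^4 - 13*s^3 + sqrt(2)*s^3 - 13*sqrt(2)*s^2 + 52*s^2 - 60*s + 52*sqrt(2)*s - 60*sqrt(2)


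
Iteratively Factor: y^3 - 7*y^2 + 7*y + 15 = (y - 3)*(y^2 - 4*y - 5) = (y - 5)*(y - 3)*(y + 1)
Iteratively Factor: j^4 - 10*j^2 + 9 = (j - 1)*(j^3 + j^2 - 9*j - 9) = (j - 1)*(j + 1)*(j^2 - 9) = (j - 1)*(j + 1)*(j + 3)*(j - 3)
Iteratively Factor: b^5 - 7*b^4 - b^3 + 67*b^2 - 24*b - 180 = (b - 3)*(b^4 - 4*b^3 - 13*b^2 + 28*b + 60) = (b - 3)^2*(b^3 - b^2 - 16*b - 20) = (b - 3)^2*(b + 2)*(b^2 - 3*b - 10) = (b - 5)*(b - 3)^2*(b + 2)*(b + 2)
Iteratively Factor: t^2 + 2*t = (t + 2)*(t)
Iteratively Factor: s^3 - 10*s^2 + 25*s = (s - 5)*(s^2 - 5*s) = s*(s - 5)*(s - 5)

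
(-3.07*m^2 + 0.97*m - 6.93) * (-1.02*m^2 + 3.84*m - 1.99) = 3.1314*m^4 - 12.7782*m^3 + 16.9027*m^2 - 28.5415*m + 13.7907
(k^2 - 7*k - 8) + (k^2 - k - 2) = 2*k^2 - 8*k - 10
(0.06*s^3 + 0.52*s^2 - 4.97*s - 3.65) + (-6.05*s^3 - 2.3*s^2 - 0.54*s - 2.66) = -5.99*s^3 - 1.78*s^2 - 5.51*s - 6.31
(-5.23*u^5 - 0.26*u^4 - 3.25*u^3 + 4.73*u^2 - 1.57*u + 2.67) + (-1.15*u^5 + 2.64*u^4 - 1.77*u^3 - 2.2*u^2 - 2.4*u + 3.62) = -6.38*u^5 + 2.38*u^4 - 5.02*u^3 + 2.53*u^2 - 3.97*u + 6.29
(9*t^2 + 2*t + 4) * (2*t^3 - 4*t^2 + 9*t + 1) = 18*t^5 - 32*t^4 + 81*t^3 + 11*t^2 + 38*t + 4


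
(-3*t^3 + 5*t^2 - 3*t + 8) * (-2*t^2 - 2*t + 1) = 6*t^5 - 4*t^4 - 7*t^3 - 5*t^2 - 19*t + 8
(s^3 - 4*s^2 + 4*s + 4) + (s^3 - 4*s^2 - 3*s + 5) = 2*s^3 - 8*s^2 + s + 9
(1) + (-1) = 0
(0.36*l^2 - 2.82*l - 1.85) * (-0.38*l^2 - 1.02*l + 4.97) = -0.1368*l^4 + 0.7044*l^3 + 5.3686*l^2 - 12.1284*l - 9.1945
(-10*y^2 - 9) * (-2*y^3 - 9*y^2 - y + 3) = 20*y^5 + 90*y^4 + 28*y^3 + 51*y^2 + 9*y - 27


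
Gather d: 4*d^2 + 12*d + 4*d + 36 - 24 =4*d^2 + 16*d + 12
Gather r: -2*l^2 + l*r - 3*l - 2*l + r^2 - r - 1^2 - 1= -2*l^2 - 5*l + r^2 + r*(l - 1) - 2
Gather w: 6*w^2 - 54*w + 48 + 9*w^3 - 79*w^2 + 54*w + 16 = 9*w^3 - 73*w^2 + 64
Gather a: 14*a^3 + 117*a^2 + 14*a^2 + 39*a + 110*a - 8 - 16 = 14*a^3 + 131*a^2 + 149*a - 24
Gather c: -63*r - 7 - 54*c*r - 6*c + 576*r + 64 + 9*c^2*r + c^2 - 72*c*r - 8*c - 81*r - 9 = c^2*(9*r + 1) + c*(-126*r - 14) + 432*r + 48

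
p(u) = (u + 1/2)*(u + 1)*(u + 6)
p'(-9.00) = 117.50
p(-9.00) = -204.00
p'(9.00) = 387.50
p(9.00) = 1425.00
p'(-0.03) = 9.05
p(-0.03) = 2.72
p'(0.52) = 18.11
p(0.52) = 10.11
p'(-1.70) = -7.33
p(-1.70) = 3.61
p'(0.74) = 22.24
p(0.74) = 14.54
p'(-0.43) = 3.60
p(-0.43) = 0.22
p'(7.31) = 279.46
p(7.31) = 863.83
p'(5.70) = 192.47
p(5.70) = 486.02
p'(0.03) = 9.95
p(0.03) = 3.29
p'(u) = (u + 1/2)*(u + 1) + (u + 1/2)*(u + 6) + (u + 1)*(u + 6) = 3*u^2 + 15*u + 19/2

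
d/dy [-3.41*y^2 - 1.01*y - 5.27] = -6.82*y - 1.01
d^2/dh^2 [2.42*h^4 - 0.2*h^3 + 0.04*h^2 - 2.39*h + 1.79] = 29.04*h^2 - 1.2*h + 0.08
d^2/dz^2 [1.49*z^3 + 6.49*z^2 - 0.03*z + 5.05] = 8.94*z + 12.98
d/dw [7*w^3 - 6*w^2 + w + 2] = 21*w^2 - 12*w + 1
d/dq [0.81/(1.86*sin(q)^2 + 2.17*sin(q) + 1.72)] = -(3.0132*sin(q) + 1.7577)*cos(q)/(1.86*sin(q)^2 + 2.17*sin(q) + 1.72)^2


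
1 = 1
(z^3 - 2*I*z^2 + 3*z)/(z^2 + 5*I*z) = (z^2 - 2*I*z + 3)/(z + 5*I)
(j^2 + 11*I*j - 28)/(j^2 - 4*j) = (j^2 + 11*I*j - 28)/(j*(j - 4))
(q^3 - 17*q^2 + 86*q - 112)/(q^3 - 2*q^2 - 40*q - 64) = (q^2 - 9*q + 14)/(q^2 + 6*q + 8)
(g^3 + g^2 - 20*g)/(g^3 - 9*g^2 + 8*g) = (g^2 + g - 20)/(g^2 - 9*g + 8)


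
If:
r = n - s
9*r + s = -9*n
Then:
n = 4*s/9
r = -5*s/9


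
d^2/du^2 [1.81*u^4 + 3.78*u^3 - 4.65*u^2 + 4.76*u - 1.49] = 21.72*u^2 + 22.68*u - 9.3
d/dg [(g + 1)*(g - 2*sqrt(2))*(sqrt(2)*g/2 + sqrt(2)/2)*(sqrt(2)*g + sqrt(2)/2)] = 4*g^3 - 6*sqrt(2)*g^2 + 15*g^2/2 - 10*sqrt(2)*g + 4*g - 4*sqrt(2) + 1/2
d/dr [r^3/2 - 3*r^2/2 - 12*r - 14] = 3*r^2/2 - 3*r - 12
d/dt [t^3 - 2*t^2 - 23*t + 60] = 3*t^2 - 4*t - 23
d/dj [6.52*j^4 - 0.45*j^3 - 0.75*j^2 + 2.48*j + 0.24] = 26.08*j^3 - 1.35*j^2 - 1.5*j + 2.48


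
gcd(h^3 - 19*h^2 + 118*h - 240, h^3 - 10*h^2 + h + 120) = h^2 - 13*h + 40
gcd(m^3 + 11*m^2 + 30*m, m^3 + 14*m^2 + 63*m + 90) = m^2 + 11*m + 30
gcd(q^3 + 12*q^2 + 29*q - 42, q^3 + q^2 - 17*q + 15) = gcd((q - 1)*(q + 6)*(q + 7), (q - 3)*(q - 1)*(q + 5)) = q - 1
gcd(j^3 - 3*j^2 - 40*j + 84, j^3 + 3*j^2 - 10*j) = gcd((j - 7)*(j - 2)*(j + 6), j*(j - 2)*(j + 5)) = j - 2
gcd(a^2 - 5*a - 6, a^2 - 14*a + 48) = a - 6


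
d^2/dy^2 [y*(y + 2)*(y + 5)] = 6*y + 14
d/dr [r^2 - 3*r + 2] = 2*r - 3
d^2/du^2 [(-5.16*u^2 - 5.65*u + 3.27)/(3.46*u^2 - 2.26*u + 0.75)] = (-5.6843418860808e-14*u^4 - 215.977352*u^3 + 315.223992*u^2 - 65.450052*u - 8.526096)/(41.421736*u^6 - 81.167448*u^5 + 79.952988*u^4 - 46.731376*u^3 + 17.33085*u^2 - 3.81375*u + 0.421875)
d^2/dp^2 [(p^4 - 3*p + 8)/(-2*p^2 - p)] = 2*(-4*p^6 - 6*p^5 - 3*p^4 + 12*p^3 - 96*p^2 - 48*p - 8)/(p^3*(8*p^3 + 12*p^2 + 6*p + 1))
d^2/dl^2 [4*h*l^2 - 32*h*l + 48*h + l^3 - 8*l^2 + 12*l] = 8*h + 6*l - 16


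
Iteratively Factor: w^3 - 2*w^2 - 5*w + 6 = (w - 3)*(w^2 + w - 2) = (w - 3)*(w - 1)*(w + 2)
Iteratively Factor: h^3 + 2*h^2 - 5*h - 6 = (h + 1)*(h^2 + h - 6) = (h - 2)*(h + 1)*(h + 3)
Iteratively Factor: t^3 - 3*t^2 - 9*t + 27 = (t + 3)*(t^2 - 6*t + 9) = (t - 3)*(t + 3)*(t - 3)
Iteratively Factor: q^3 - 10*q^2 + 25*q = (q - 5)*(q^2 - 5*q) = q*(q - 5)*(q - 5)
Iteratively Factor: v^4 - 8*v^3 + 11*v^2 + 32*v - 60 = (v - 5)*(v^3 - 3*v^2 - 4*v + 12) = (v - 5)*(v + 2)*(v^2 - 5*v + 6) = (v - 5)*(v - 2)*(v + 2)*(v - 3)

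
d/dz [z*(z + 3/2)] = 2*z + 3/2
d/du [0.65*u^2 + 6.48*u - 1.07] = 1.3*u + 6.48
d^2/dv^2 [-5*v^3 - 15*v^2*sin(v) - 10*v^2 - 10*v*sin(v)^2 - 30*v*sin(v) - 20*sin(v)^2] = 15*v^2*sin(v) + 30*v*sin(v) - 60*v*cos(v) - 20*v*cos(2*v) - 30*v - 30*sin(v) - 20*sin(2*v) - 60*cos(v) - 40*cos(2*v) - 20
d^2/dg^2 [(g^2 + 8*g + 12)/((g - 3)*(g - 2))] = 2*(13*g^3 + 18*g^2 - 324*g + 504)/(g^6 - 15*g^5 + 93*g^4 - 305*g^3 + 558*g^2 - 540*g + 216)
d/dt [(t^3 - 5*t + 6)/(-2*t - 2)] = (-2*t^3 - 3*t^2 + 11)/(2*(t^2 + 2*t + 1))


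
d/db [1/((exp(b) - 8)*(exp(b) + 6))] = 2*(1 - exp(b))*exp(b)/(exp(4*b) - 4*exp(3*b) - 92*exp(2*b) + 192*exp(b) + 2304)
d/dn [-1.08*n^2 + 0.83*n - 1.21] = 0.83 - 2.16*n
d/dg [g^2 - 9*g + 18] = 2*g - 9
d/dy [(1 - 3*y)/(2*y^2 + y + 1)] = (-6*y^2 - 3*y + (3*y - 1)*(4*y + 1) - 3)/(2*y^2 + y + 1)^2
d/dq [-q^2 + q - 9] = 1 - 2*q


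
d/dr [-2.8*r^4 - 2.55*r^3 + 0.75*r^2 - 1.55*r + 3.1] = -11.2*r^3 - 7.65*r^2 + 1.5*r - 1.55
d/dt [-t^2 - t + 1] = -2*t - 1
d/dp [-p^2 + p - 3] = 1 - 2*p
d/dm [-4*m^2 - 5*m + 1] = -8*m - 5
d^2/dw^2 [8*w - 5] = 0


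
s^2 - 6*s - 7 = (s - 7)*(s + 1)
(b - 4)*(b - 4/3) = b^2 - 16*b/3 + 16/3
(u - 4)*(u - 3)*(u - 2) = u^3 - 9*u^2 + 26*u - 24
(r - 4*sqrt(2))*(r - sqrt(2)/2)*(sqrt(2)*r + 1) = sqrt(2)*r^3 - 8*r^2 - sqrt(2)*r/2 + 4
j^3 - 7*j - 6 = (j - 3)*(j + 1)*(j + 2)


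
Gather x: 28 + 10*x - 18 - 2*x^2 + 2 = -2*x^2 + 10*x + 12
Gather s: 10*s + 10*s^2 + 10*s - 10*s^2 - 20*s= 0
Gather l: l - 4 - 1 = l - 5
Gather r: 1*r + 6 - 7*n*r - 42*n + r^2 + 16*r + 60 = -42*n + r^2 + r*(17 - 7*n) + 66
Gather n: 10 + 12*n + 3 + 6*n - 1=18*n + 12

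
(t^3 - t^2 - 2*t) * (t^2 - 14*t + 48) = t^5 - 15*t^4 + 60*t^3 - 20*t^2 - 96*t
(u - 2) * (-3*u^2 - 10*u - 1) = -3*u^3 - 4*u^2 + 19*u + 2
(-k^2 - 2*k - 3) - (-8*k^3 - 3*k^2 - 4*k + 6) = 8*k^3 + 2*k^2 + 2*k - 9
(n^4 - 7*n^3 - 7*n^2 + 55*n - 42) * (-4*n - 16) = -4*n^5 + 12*n^4 + 140*n^3 - 108*n^2 - 712*n + 672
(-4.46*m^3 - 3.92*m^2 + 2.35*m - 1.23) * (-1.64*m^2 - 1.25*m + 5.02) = 7.3144*m^5 + 12.0038*m^4 - 21.3432*m^3 - 20.5987*m^2 + 13.3345*m - 6.1746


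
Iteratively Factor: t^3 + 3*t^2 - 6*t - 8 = (t + 4)*(t^2 - t - 2) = (t - 2)*(t + 4)*(t + 1)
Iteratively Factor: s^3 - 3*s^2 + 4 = (s - 2)*(s^2 - s - 2) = (s - 2)*(s + 1)*(s - 2)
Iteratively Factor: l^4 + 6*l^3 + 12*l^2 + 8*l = (l + 2)*(l^3 + 4*l^2 + 4*l) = (l + 2)^2*(l^2 + 2*l) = l*(l + 2)^2*(l + 2)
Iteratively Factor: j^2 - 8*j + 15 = (j - 5)*(j - 3)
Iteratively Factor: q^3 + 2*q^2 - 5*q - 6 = (q + 3)*(q^2 - q - 2) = (q + 1)*(q + 3)*(q - 2)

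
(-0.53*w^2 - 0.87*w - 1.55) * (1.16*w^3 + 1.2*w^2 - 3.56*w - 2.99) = -0.6148*w^5 - 1.6452*w^4 - 0.9552*w^3 + 2.8219*w^2 + 8.1193*w + 4.6345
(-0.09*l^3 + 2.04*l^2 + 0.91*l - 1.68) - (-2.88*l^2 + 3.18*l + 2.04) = -0.09*l^3 + 4.92*l^2 - 2.27*l - 3.72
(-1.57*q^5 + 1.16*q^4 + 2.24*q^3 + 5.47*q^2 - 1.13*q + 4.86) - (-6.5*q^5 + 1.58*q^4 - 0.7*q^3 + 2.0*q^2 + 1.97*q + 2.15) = 4.93*q^5 - 0.42*q^4 + 2.94*q^3 + 3.47*q^2 - 3.1*q + 2.71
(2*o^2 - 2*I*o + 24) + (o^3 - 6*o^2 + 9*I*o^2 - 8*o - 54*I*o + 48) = o^3 - 4*o^2 + 9*I*o^2 - 8*o - 56*I*o + 72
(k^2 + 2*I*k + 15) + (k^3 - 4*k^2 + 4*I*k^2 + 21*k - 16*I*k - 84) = k^3 - 3*k^2 + 4*I*k^2 + 21*k - 14*I*k - 69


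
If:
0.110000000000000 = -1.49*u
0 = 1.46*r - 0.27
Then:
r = 0.18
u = -0.07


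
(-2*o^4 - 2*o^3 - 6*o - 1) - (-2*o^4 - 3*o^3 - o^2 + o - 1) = o^3 + o^2 - 7*o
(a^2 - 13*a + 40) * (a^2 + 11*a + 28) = a^4 - 2*a^3 - 75*a^2 + 76*a + 1120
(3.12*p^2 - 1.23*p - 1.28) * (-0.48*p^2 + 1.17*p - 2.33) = -1.4976*p^4 + 4.2408*p^3 - 8.0943*p^2 + 1.3683*p + 2.9824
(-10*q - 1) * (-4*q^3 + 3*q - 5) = 40*q^4 + 4*q^3 - 30*q^2 + 47*q + 5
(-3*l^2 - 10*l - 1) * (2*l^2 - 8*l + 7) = -6*l^4 + 4*l^3 + 57*l^2 - 62*l - 7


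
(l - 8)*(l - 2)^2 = l^3 - 12*l^2 + 36*l - 32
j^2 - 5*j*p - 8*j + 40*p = (j - 8)*(j - 5*p)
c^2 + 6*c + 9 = (c + 3)^2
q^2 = q^2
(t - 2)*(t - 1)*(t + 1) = t^3 - 2*t^2 - t + 2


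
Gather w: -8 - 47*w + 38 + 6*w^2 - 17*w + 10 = 6*w^2 - 64*w + 40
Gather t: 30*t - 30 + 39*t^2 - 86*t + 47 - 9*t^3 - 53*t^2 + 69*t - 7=-9*t^3 - 14*t^2 + 13*t + 10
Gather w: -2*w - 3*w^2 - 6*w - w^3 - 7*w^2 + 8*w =-w^3 - 10*w^2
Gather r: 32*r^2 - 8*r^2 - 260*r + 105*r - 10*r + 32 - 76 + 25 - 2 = 24*r^2 - 165*r - 21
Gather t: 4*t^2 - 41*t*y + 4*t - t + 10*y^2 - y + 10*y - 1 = 4*t^2 + t*(3 - 41*y) + 10*y^2 + 9*y - 1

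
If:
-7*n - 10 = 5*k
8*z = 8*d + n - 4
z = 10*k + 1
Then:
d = 113*z/112 + 75/112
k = z/10 - 1/10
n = -z/14 - 19/14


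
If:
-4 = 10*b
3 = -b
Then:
No Solution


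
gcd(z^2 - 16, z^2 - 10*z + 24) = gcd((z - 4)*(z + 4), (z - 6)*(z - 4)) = z - 4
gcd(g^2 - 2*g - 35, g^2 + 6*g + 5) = g + 5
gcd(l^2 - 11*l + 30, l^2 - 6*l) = l - 6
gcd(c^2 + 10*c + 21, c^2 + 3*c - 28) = c + 7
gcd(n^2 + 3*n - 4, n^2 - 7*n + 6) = n - 1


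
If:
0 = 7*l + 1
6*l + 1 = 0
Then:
No Solution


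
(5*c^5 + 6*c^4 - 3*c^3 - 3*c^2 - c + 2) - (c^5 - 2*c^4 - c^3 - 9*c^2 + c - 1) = 4*c^5 + 8*c^4 - 2*c^3 + 6*c^2 - 2*c + 3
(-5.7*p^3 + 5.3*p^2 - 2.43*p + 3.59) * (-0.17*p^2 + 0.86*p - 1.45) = 0.969*p^5 - 5.803*p^4 + 13.2361*p^3 - 10.3851*p^2 + 6.6109*p - 5.2055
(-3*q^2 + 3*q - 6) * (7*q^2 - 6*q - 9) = -21*q^4 + 39*q^3 - 33*q^2 + 9*q + 54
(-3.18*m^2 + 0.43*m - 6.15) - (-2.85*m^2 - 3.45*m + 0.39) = -0.33*m^2 + 3.88*m - 6.54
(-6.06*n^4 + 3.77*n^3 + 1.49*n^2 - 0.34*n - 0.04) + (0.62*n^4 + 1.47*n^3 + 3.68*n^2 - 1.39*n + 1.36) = -5.44*n^4 + 5.24*n^3 + 5.17*n^2 - 1.73*n + 1.32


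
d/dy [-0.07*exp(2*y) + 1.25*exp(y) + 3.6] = (1.25 - 0.14*exp(y))*exp(y)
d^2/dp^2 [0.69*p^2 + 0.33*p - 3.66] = 1.38000000000000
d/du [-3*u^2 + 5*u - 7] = 5 - 6*u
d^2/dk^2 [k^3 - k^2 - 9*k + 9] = 6*k - 2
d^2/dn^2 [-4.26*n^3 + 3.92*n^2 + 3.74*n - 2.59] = 7.84 - 25.56*n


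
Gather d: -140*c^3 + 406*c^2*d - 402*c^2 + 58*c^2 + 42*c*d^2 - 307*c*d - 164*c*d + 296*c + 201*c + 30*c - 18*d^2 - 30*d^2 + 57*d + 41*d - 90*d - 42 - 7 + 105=-140*c^3 - 344*c^2 + 527*c + d^2*(42*c - 48) + d*(406*c^2 - 471*c + 8) + 56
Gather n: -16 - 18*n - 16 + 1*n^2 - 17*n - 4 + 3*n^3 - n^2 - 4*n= 3*n^3 - 39*n - 36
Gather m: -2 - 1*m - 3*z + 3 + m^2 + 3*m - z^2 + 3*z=m^2 + 2*m - z^2 + 1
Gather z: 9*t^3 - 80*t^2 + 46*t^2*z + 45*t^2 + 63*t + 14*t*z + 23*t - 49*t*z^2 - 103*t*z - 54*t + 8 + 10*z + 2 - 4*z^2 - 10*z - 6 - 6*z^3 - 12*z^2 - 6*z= 9*t^3 - 35*t^2 + 32*t - 6*z^3 + z^2*(-49*t - 16) + z*(46*t^2 - 89*t - 6) + 4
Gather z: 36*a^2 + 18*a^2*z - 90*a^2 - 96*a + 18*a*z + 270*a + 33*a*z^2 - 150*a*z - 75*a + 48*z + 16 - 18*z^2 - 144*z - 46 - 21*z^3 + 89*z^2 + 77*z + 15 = -54*a^2 + 99*a - 21*z^3 + z^2*(33*a + 71) + z*(18*a^2 - 132*a - 19) - 15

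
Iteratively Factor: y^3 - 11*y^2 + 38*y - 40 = (y - 2)*(y^2 - 9*y + 20) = (y - 4)*(y - 2)*(y - 5)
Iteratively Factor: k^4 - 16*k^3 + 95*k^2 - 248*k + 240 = (k - 4)*(k^3 - 12*k^2 + 47*k - 60) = (k - 4)^2*(k^2 - 8*k + 15) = (k - 4)^2*(k - 3)*(k - 5)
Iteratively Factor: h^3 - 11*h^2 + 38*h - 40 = (h - 2)*(h^2 - 9*h + 20) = (h - 4)*(h - 2)*(h - 5)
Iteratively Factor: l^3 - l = (l + 1)*(l^2 - l) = l*(l + 1)*(l - 1)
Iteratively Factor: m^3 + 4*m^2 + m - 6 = (m + 2)*(m^2 + 2*m - 3) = (m - 1)*(m + 2)*(m + 3)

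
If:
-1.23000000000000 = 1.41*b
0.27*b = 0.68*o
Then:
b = -0.87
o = -0.35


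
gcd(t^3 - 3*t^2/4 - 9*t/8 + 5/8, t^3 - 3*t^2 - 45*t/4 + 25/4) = t - 1/2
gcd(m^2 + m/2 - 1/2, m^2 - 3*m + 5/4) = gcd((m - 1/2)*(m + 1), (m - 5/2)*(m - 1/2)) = m - 1/2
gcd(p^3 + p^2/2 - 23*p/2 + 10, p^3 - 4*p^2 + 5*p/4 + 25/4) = p - 5/2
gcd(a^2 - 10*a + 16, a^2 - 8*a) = a - 8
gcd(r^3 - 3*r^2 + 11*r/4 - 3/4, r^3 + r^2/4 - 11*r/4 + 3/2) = r - 1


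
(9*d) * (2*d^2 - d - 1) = 18*d^3 - 9*d^2 - 9*d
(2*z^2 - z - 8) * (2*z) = 4*z^3 - 2*z^2 - 16*z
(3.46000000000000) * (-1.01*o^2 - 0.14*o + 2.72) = -3.4946*o^2 - 0.4844*o + 9.4112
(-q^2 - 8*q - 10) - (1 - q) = -q^2 - 7*q - 11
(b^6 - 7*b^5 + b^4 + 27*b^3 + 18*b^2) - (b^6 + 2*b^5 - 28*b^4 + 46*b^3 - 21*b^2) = -9*b^5 + 29*b^4 - 19*b^3 + 39*b^2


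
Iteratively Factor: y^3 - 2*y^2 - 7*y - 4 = (y - 4)*(y^2 + 2*y + 1) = (y - 4)*(y + 1)*(y + 1)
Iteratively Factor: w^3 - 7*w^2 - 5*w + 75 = (w + 3)*(w^2 - 10*w + 25) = (w - 5)*(w + 3)*(w - 5)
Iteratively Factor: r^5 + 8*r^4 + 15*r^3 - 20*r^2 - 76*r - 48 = (r - 2)*(r^4 + 10*r^3 + 35*r^2 + 50*r + 24) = (r - 2)*(r + 3)*(r^3 + 7*r^2 + 14*r + 8) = (r - 2)*(r + 3)*(r + 4)*(r^2 + 3*r + 2) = (r - 2)*(r + 2)*(r + 3)*(r + 4)*(r + 1)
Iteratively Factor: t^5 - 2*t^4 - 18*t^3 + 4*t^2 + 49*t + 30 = (t - 5)*(t^4 + 3*t^3 - 3*t^2 - 11*t - 6) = (t - 5)*(t + 1)*(t^3 + 2*t^2 - 5*t - 6) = (t - 5)*(t + 1)*(t + 3)*(t^2 - t - 2) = (t - 5)*(t + 1)^2*(t + 3)*(t - 2)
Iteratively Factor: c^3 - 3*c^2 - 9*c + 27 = (c + 3)*(c^2 - 6*c + 9) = (c - 3)*(c + 3)*(c - 3)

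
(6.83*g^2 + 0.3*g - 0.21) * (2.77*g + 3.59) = 18.9191*g^3 + 25.3507*g^2 + 0.4953*g - 0.7539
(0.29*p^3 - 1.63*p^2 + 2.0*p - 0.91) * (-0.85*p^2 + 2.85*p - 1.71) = -0.2465*p^5 + 2.212*p^4 - 6.8414*p^3 + 9.2608*p^2 - 6.0135*p + 1.5561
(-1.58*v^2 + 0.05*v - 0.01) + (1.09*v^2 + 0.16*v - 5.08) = -0.49*v^2 + 0.21*v - 5.09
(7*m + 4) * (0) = 0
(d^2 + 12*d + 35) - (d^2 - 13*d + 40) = 25*d - 5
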